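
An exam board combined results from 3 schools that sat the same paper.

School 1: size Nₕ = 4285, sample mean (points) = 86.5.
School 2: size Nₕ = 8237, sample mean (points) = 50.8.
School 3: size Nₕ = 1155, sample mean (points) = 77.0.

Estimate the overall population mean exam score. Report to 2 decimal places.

64.20

N = 4285 + 8237 + 1155 = 13677.
Weight each subgroup mean by Nₕ/N and sum.
Σ Nₕx̄ₕ = 4285·86.5 + 8237·50.8 + 1155·77.0 = 370652.5 + 418439.6 + 88935 = 878027.1.
Divide by N: 878027.1 / 13677 = 64.1973... → 64.20.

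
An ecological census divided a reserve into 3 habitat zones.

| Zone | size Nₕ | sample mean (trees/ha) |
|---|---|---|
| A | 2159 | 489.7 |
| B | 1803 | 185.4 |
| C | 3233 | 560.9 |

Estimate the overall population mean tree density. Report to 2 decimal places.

445.44

x̄_st = (Σ Nₕx̄ₕ) / (Σ Nₕ) = (2159·489.7 + 1803·185.4 + 3233·560.9) / 7195
= 3204928.2 / 7195 = 445.4382... → 445.44.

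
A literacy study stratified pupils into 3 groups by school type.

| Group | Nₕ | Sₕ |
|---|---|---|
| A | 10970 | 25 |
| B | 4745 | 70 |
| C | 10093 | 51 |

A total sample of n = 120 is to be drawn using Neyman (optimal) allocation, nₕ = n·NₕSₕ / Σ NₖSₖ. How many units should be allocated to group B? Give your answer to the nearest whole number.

Σ NₕSₕ = 10970·25 + 4745·70 + 10093·51 = 1121143.
Share for B: 332150/1121143 = 0.29626.
n_B = 120 × 0.29626 = 35.551... → 36.

36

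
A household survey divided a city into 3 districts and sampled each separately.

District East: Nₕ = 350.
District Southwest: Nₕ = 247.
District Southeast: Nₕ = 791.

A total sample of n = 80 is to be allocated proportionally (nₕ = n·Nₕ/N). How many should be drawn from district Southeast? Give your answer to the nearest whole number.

46

Share of district Southeast = 791/1388 = 0.56988.
Allocate 80 × 0.56988 = 45.591... → 46.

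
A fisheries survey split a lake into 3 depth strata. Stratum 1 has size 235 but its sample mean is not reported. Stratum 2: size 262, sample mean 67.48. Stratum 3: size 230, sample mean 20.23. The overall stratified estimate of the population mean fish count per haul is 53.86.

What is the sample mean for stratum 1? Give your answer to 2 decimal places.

Σ Nₕx̄ₕ = N·μ, so 235·x̄_1 = 727·53.86 − (262·67.48 + 230·20.23).
= 39156.22 − 22332.66 = 16823.56.
x̄_1 = 16823.56 / 235 = 71.5896... → 71.59.

71.59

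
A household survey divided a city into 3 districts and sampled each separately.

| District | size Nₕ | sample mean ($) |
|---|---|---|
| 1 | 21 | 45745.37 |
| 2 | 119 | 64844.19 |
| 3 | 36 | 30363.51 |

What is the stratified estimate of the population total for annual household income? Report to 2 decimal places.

Population total = Σ Nₕ·x̄ₕ (each stratum's size times its mean).
21·45745.37 + 119·64844.19 + 36·30363.51 = 960652.77 + 7716458.61 + 1093086.36 = 9770197.74.

9770197.74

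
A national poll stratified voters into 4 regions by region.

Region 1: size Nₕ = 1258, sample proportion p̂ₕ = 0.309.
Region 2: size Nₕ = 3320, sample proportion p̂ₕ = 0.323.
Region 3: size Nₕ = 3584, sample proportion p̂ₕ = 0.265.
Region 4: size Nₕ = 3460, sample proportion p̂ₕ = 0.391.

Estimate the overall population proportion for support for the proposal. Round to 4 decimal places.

0.3238

Wₕ = Nₕ/N with N = 11622: 0.1082, 0.2857, 0.3084, 0.2977.
p̂_st = 0.1082·0.309 + 0.2857·0.323 + 0.3084·0.265 + 0.2977·0.391 ≈ 0.323843... → 0.3238.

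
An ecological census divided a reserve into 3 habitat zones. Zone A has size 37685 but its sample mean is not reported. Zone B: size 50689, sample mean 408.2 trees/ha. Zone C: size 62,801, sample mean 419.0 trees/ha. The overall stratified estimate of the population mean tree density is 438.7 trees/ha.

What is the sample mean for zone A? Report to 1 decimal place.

Σ Nₕx̄ₕ = N·μ, so 37685·x̄_A = 151175·438.7 − (50689·408.2 + 62801·419.0).
= 66320472.5 − 47004868.8 = 19315603.7.
x̄_A = 19315603.7 / 37685 = 512.554... → 512.6.

512.6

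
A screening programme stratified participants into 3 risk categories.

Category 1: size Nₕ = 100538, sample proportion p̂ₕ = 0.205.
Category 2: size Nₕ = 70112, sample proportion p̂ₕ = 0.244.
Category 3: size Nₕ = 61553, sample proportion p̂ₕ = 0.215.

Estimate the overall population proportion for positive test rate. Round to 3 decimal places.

0.219

Wₕ = Nₕ/N with N = 232203: 0.4330, 0.3019, 0.2651.
p̂_st = 0.4330·0.205 + 0.3019·0.244 + 0.2651·0.215 ≈ 0.21943... → 0.219.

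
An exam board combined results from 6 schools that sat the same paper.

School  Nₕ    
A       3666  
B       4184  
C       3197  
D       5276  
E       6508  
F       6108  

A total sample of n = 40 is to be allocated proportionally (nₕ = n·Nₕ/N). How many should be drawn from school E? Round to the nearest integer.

9

N = 3666 + 4184 + 3197 + 5276 + 6508 + 6108 = 28939.
n_E = 40·6508/28939 = 8.995... → 9.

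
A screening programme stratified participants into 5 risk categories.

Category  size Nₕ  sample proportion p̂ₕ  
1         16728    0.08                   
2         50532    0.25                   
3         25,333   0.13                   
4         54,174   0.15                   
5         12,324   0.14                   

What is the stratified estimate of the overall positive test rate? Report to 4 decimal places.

N = 16728 + 50532 + 25333 + 54174 + 12324 = 159091.
Overall proportion = Σ (Nₕ/N)·p̂ₕ.
Σ Nₕp̂ₕ = 1338.24 + 12633 + 3293.29 + 8126.1 + 1725.36 = 27115.99.
27115.99 / 159091 = 0.170443... → 0.1704.

0.1704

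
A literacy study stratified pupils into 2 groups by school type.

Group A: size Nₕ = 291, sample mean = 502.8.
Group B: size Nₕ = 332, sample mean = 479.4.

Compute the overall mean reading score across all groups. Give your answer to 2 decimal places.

490.33

N = 291 + 332 = 623.
Weight each subgroup mean by Nₕ/N and sum.
Σ Nₕx̄ₕ = 291·502.8 + 332·479.4 = 146314.8 + 159160.8 = 305475.6.
Divide by N: 305475.6 / 623 = 490.3300... → 490.33.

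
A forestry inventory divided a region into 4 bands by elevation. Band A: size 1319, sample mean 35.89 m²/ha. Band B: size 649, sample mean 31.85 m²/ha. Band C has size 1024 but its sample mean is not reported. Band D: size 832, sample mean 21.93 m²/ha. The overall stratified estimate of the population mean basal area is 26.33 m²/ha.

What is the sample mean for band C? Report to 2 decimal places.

N = 1319 + 649 + 1024 + 832 = 3824.
Overall total = μ·N = 26.33·3824 = 100685.92.
Subtract the known strata: 1319·35.89 + 649·31.85 + 832·21.93 = 86255.32.
Remaining total for band C: 100685.92 − 86255.32 = 14430.6.
Divide by its size: 14430.6 / 1024 = 14.0924... → 14.09.

14.09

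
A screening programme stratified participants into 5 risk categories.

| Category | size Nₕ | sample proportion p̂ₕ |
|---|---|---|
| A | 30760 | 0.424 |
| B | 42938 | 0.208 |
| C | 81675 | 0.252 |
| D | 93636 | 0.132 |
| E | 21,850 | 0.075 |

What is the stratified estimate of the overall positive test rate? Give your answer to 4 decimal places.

Wₕ = Nₕ/N with N = 270859: 0.1136, 0.1585, 0.3015, 0.3457, 0.0807.
p̂_st = 0.1136·0.424 + 0.1585·0.208 + 0.3015·0.252 + 0.3457·0.132 + 0.0807·0.075 ≈ 0.208796... → 0.2088.

0.2088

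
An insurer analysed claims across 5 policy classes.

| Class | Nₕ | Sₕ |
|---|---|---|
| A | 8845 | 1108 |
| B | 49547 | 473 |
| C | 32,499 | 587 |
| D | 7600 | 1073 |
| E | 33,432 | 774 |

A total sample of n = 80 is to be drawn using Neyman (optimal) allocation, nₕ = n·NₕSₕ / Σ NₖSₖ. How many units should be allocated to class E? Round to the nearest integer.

24

A: NₕSₕ = 8845·1108 = 9800260
B: NₕSₕ = 49547·473 = 23435731
C: NₕSₕ = 32499·587 = 19076913
D: NₕSₕ = 7600·1073 = 8154800
E: NₕSₕ = 33432·774 = 25876368
Σ NₕSₕ = 86344072.
n_E = 80·25876368/86344072 = 23.975... → 24.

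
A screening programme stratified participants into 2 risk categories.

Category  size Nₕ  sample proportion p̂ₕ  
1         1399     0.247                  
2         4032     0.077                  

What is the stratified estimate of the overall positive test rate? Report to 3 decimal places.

Wₕ = Nₕ/N with N = 5431: 0.2576, 0.7424.
p̂_st = 0.2576·0.247 + 0.7424·0.077 ≈ 0.12079... → 0.121.

0.121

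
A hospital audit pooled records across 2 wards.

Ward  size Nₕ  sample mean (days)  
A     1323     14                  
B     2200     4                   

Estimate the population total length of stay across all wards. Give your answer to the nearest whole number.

Estimate total by summing Nₕ·x̄ₕ over strata.
1323·14 + 2200·4 = 18522 + 8800 = 27322.

27322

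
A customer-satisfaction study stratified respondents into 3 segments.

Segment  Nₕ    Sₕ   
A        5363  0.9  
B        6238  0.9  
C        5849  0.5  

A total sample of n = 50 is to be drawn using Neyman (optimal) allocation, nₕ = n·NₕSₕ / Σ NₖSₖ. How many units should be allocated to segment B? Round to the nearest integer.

A: NₕSₕ = 5363·0.9 = 4826.7
B: NₕSₕ = 6238·0.9 = 5614.2
C: NₕSₕ = 5849·0.5 = 2924.5
Σ NₕSₕ = 13365.4.
n_B = 50·5614.2/13365.4 = 21.003... → 21.

21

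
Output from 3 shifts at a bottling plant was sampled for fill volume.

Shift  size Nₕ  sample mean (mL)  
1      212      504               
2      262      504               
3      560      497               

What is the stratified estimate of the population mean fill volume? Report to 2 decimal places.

500.21

x̄_st = (Σ Nₕx̄ₕ) / (Σ Nₕ) = (212·504 + 262·504 + 560·497) / 1034
= 517216 / 1034 = 500.2089... → 500.21.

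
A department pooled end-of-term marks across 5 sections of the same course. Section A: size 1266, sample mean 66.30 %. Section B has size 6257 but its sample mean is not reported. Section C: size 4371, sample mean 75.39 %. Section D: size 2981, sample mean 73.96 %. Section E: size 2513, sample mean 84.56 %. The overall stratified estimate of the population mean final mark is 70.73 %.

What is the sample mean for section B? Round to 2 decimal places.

Σ Nₕx̄ₕ = N·μ, so 6257·x̄_B = 17388·70.73 − (1266·66.30 + 4371·75.39 + 2981·73.96 + 2513·84.56).
= 1229853.24 − 846439.53 = 383413.71.
x̄_B = 383413.71 / 6257 = 61.2776... → 61.28.

61.28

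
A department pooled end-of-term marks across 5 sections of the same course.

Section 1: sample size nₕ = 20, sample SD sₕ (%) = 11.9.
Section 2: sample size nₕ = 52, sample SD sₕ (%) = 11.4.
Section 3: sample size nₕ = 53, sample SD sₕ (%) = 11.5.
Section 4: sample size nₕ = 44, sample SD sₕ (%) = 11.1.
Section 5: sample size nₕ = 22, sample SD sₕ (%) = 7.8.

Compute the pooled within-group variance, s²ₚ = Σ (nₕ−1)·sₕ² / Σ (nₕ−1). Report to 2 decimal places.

122.43

Degrees of freedom: 19 + 51 + 52 + 43 + 21 = 186.
Σ(nₕ−1)sₕ² = 19·141.61 + 51·129.96 + 52·132.25 + 43·123.21 + 21·60.84 = 22771.22.
s²ₚ = 22771.22 / 186 = 122.4259... → 122.43.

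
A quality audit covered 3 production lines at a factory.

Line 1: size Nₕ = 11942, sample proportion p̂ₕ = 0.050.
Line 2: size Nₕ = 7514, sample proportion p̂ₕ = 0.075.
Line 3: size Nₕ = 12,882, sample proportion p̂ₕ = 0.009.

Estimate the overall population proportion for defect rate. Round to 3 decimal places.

N = 11942 + 7514 + 12882 = 32338.
Overall proportion = Σ (Nₕ/N)·p̂ₕ.
Σ Nₕp̂ₕ = 597.1 + 563.55 + 115.938 = 1276.588.
1276.588 / 32338 = 0.03948... → 0.039.

0.039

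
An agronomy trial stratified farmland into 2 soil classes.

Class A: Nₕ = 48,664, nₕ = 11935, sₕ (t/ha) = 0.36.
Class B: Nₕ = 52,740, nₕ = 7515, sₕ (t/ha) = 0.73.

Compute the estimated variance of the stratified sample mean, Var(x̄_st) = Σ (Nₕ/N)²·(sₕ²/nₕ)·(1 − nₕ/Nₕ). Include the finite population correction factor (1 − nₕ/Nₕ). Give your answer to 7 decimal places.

N = 101404. Term for each stratum: Wₕ²sₕ²/nₕ·(1−nₕ/Nₕ).
Var(x̄_st) = 0.0000018875 + 0.0000164485 = 0.0000183360 → 0.0000183.

0.0000183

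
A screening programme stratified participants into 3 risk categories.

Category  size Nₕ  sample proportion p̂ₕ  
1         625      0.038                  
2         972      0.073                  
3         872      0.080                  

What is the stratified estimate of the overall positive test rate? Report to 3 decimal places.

Wₕ = Nₕ/N with N = 2469: 0.2531, 0.3937, 0.3532.
p̂_st = 0.2531·0.038 + 0.3937·0.073 + 0.3532·0.080 ≈ 0.06661... → 0.067.

0.067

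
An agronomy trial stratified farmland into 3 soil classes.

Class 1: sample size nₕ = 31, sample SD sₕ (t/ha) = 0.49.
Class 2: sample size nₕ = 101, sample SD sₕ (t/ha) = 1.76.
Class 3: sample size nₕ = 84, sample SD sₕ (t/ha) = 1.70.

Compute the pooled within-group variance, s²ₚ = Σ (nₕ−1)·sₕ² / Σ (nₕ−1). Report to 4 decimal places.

1: (31−1)·0.49² = 30·0.2401 = 7.203
2: (101−1)·1.76² = 100·3.0976 = 309.76
3: (84−1)·1.70² = 83·2.89 = 239.87
Numerator = 556.833; denominator = Σ(nₕ−1) = 213.
s²ₚ = 556.833/213 = 2.614239... → 2.6142.

2.6142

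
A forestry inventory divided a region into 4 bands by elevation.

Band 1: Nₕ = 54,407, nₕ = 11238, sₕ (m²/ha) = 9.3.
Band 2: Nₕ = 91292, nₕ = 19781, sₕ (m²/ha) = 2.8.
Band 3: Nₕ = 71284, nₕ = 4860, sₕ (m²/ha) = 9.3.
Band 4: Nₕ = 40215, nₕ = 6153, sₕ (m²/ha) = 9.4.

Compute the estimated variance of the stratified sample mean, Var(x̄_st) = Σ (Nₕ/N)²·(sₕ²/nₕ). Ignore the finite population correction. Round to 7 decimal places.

N = 257198; Wₕ = Nₕ/N.
band 1: (54407/257198)²·9.3²/11238 = 0.0003443906
band 2: (91292/257198)²·2.8²/19781 = 0.0000499342
band 3: (71284/257198)²·9.3²/4860 = 0.0013670317
band 4: (40215/257198)²·9.4²/6153 = 0.0003510830
Sum = 0.0021124394 → 0.0021124.

0.0021124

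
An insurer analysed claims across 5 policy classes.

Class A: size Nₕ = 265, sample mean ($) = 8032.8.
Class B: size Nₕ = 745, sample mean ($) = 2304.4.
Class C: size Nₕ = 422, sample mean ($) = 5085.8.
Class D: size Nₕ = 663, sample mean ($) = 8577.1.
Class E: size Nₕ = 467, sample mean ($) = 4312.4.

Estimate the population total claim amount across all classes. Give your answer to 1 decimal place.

Estimate total by summing Nₕ·x̄ₕ over strata.
265·8032.8 + 745·2304.4 + 422·5085.8 + 663·8577.1 + 467·4312.4 = 2128692 + 1716778 + 2146207.6 + 5686617.3 + 2013890.8 = 13692185.7.

13692185.7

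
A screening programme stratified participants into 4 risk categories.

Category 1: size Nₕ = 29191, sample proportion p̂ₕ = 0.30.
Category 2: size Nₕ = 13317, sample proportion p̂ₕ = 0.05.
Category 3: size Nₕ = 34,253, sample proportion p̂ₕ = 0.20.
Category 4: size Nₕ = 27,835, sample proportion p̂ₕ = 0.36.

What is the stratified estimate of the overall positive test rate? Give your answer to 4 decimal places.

0.2514

N = 29191 + 13317 + 34253 + 27835 = 104596.
Overall proportion = Σ (Nₕ/N)·p̂ₕ.
Σ Nₕp̂ₕ = 8757.3 + 665.85 + 6850.6 + 10020.6 = 26294.35.
26294.35 / 104596 = 0.251390... → 0.2514.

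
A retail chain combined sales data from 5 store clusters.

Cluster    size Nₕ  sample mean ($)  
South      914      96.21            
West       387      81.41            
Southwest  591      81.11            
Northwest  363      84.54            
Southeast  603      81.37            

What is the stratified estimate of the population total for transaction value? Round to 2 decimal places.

South: 914·96.21 = 87935.94
West: 387·81.41 = 31505.67
Southwest: 591·81.11 = 47936.01
Northwest: 363·84.54 = 30688.02
Southeast: 603·81.37 = 49066.11
τ̂ = Σ Nₕx̄ₕ = 247131.75.

247131.75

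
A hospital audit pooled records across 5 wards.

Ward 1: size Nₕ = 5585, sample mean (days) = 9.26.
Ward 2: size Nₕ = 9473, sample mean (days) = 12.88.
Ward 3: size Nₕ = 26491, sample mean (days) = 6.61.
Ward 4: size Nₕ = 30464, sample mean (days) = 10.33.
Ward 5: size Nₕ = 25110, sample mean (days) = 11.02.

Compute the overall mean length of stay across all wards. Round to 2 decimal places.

N = 97123; weights Wₕ = Nₕ/N = (0.0575, 0.0975, 0.2728, 0.3137, 0.2585).
x̄_st = Σ Wₕ·x̄ₕ = 0.0575·9.26 + 0.0975·12.88 + 0.2728·6.61 + 0.3137·10.33 + 0.2585·11.02 ≈ 9.6809...
→ 9.68.

9.68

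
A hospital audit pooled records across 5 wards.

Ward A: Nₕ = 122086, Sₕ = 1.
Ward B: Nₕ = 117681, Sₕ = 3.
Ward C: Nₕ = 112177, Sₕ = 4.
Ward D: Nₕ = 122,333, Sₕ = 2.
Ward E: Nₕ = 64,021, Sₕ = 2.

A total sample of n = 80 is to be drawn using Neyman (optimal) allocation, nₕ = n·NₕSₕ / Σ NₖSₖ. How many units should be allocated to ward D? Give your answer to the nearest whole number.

A: NₕSₕ = 122086·1 = 122086
B: NₕSₕ = 117681·3 = 353043
C: NₕSₕ = 112177·4 = 448708
D: NₕSₕ = 122333·2 = 244666
E: NₕSₕ = 64021·2 = 128042
Σ NₕSₕ = 1296545.
n_D = 80·244666/1296545 = 15.096... → 15.

15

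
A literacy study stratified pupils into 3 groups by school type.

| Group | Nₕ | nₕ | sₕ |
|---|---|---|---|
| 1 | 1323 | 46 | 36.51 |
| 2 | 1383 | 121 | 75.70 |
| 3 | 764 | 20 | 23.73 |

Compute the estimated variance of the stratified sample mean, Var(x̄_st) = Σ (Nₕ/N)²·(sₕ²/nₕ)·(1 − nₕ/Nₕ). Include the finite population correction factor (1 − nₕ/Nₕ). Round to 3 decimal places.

N = 3470; Wₕ = Nₕ/N.
group 1: (1323/3470)²·36.51²/46·(1 − 46/1323) = 4.065909
group 2: (1383/3470)²·75.70²/121·(1 − 121/1383) = 6.864817
group 3: (764/3470)²·23.73²/20·(1 − 20/764) = 1.329146
Sum = 12.259872 → 12.260.

12.260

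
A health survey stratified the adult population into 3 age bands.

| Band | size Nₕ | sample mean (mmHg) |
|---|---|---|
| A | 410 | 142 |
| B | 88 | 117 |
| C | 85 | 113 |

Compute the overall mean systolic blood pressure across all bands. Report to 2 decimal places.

134.00

N = 583; weights Wₕ = Nₕ/N = (0.7033, 0.1509, 0.1458).
x̄_st = Σ Wₕ·x̄ₕ = 0.7033·142 + 0.1509·117 + 0.1458·113 ≈ 133.9983...
→ 134.00.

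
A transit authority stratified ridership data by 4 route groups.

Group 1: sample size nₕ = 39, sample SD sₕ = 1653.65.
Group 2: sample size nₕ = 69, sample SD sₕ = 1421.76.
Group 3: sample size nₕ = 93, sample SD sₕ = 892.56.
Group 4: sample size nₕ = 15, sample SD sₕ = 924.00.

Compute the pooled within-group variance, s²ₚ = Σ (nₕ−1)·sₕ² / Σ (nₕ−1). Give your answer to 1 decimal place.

1: (39−1)·1653.65² = 38·2734558.3225 = 103913216.255
2: (69−1)·1421.76² = 68·2021401.4976 = 137455301.8368
3: (93−1)·892.56² = 92·796663.3536 = 73293028.5312
4: (15−1)·924.00² = 14·853776 = 11952864
Numerator = 326614410.623; denominator = Σ(nₕ−1) = 212.
s²ₚ = 326614410.623/212 = 1540634.012... → 1540634.0.

1540634.0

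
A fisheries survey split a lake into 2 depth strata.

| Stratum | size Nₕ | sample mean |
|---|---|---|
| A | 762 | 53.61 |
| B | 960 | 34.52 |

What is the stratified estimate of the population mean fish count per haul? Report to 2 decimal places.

x̄_st = (Σ Nₕx̄ₕ) / (Σ Nₕ) = (762·53.61 + 960·34.52) / 1722
= 73990.02 / 1722 = 42.9675... → 42.97.

42.97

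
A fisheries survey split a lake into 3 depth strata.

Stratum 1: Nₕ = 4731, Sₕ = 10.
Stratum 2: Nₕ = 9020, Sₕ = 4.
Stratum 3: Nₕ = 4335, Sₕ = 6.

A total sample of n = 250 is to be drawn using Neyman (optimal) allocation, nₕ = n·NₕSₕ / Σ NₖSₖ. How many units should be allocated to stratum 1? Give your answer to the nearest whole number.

Σ NₕSₕ = 4731·10 + 9020·4 + 4335·6 = 109400.
Share for 1: 47310/109400 = 0.43245.
n_1 = 250 × 0.43245 = 108.112... → 108.

108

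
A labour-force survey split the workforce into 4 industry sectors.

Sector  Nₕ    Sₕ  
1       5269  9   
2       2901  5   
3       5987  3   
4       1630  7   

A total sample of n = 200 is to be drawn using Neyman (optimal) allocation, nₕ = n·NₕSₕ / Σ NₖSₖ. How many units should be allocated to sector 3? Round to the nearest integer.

Σ NₕSₕ = 5269·9 + 2901·5 + 5987·3 + 1630·7 = 91297.
Share for 3: 17961/91297 = 0.19673.
n_3 = 200 × 0.19673 = 39.346... → 39.

39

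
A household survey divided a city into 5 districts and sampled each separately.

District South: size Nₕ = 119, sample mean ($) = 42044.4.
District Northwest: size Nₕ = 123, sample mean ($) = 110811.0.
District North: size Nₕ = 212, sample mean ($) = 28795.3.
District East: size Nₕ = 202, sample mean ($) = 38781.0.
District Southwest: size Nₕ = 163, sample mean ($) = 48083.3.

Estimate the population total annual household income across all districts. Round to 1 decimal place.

40408980.1

South: 119·42044.4 = 5003283.6
Northwest: 123·110811.0 = 13629753
North: 212·28795.3 = 6104603.6
East: 202·38781.0 = 7833762
Southwest: 163·48083.3 = 7837577.9
τ̂ = Σ Nₕx̄ₕ = 40408980.1.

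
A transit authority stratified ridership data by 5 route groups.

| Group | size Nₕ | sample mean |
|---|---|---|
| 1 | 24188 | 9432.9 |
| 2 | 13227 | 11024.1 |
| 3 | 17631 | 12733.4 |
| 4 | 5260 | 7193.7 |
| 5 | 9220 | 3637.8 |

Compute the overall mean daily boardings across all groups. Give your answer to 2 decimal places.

N = 69526; weights Wₕ = Nₕ/N = (0.3479, 0.1902, 0.2536, 0.0757, 0.1326).
x̄_st = Σ Wₕ·x̄ₕ = 0.3479·9432.9 + 0.1902·11024.1 + 0.2536·12733.4 + 0.0757·7193.7 + 0.1326·3637.8 ≈ 9634.6792...
→ 9634.68.

9634.68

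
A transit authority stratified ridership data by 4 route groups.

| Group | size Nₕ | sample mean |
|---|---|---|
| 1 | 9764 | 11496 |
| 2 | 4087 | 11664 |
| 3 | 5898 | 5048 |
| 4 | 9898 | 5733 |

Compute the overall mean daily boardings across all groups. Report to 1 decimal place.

N = 29647; weights Wₕ = Nₕ/N = (0.3293, 0.1379, 0.1989, 0.3339).
x̄_st = Σ Wₕ·x̄ₕ = 0.3293·11496 + 0.1379·11664 + 0.1989·5048 + 0.3339·5733 ≈ 8312.344...
→ 8312.3.

8312.3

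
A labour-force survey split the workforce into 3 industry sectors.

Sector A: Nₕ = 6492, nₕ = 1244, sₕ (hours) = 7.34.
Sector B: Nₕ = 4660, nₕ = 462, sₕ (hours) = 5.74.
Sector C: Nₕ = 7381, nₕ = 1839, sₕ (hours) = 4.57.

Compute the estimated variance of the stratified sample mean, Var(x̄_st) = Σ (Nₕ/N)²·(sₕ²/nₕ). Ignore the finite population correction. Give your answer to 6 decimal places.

N = 18533; Wₕ = Nₕ/N.
sector A: (6492/18533)²·7.34²/1244 = 0.005314193
sector B: (4660/18533)²·5.74²/462 = 0.004508813
sector C: (7381/18533)²·4.57²/1839 = 0.001801315
Sum = 0.011624320 → 0.011624.

0.011624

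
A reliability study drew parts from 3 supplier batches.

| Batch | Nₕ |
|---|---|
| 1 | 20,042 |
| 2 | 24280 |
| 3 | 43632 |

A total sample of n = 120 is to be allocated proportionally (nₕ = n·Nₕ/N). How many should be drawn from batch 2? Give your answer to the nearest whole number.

Share of batch 2 = 24280/87954 = 0.27605.
Allocate 120 × 0.27605 = 33.126... → 33.

33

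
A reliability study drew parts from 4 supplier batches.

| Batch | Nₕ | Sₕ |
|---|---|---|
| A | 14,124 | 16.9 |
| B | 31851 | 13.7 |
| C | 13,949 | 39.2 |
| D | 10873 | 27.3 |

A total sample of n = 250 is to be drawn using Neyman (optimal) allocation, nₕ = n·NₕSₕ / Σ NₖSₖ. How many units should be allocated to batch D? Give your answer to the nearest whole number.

49

A: NₕSₕ = 14124·16.9 = 238695.6
B: NₕSₕ = 31851·13.7 = 436358.7
C: NₕSₕ = 13949·39.2 = 546800.8
D: NₕSₕ = 10873·27.3 = 296832.9
Σ NₕSₕ = 1518688.
n_D = 250·296832.9/1518688 = 48.863... → 49.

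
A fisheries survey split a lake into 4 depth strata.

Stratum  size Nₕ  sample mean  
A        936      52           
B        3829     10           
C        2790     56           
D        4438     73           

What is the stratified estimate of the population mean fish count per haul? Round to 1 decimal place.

47.3

N = 11993; weights Wₕ = Nₕ/N = (0.0780, 0.3193, 0.2326, 0.3700).
x̄_st = Σ Wₕ·x̄ₕ = 0.0780·52 + 0.3193·10 + 0.2326·56 + 0.3700·73 ≈ 47.292...
→ 47.3.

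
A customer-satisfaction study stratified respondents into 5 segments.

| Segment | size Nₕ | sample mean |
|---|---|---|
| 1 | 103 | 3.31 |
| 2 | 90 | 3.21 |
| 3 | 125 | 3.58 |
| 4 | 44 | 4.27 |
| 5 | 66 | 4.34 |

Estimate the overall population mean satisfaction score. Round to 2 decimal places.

3.63

N = 103 + 90 + 125 + 44 + 66 = 428.
Overall mean = Σ (Nₕ/N)·x̄ₕ — weight by population share, not a simple average.
Σ Nₕx̄ₕ = 103·3.31 + 90·3.21 + 125·3.58 + 44·4.27 + 66·4.34 = 340.93 + 288.9 + 447.5 + 187.88 + 286.44 = 1551.65.
Divide by N: 1551.65 / 428 = 3.6254... → 3.63.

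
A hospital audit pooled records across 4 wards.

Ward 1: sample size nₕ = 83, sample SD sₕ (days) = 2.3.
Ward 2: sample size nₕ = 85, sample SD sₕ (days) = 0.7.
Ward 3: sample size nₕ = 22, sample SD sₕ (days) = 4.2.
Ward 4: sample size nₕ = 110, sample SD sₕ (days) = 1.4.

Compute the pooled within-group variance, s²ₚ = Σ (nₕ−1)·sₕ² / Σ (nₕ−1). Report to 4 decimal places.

3.5778

Degrees of freedom: 82 + 84 + 21 + 109 = 296.
Σ(nₕ−1)sₕ² = 82·5.29 + 84·0.49 + 21·17.64 + 109·1.96 = 1059.02.
s²ₚ = 1059.02 / 296 = 3.577770... → 3.5778.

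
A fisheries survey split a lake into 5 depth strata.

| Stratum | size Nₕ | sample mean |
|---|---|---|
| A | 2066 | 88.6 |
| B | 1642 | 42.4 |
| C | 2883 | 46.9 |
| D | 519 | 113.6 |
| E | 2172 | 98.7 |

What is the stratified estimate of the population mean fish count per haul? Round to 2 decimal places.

71.24

x̄_st = (Σ Nₕx̄ₕ) / (Σ Nₕ) = (2066·88.6 + 1642·42.4 + 2883·46.9 + 519·113.6 + 2172·98.7) / 9282
= 661215.9 / 9282 = 71.2364... → 71.24.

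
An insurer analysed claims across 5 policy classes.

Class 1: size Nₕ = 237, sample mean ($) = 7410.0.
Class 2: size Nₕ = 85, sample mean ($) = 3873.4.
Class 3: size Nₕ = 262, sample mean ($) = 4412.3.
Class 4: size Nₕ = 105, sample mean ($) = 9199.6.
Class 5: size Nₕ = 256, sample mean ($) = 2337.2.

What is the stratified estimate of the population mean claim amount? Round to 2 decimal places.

5085.41

N = 945; weights Wₕ = Nₕ/N = (0.2508, 0.0899, 0.2772, 0.1111, 0.2709).
x̄_st = Σ Wₕ·x̄ₕ = 0.2508·7410.0 + 0.0899·3873.4 + 0.2772·4412.3 + 0.1111·9199.6 + 0.2709·2337.2 ≈ 5085.4104...
→ 5085.41.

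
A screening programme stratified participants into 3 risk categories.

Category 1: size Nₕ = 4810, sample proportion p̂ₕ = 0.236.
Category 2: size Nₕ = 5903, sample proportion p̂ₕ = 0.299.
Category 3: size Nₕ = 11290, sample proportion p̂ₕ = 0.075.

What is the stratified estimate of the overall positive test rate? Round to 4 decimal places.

N = 4810 + 5903 + 11290 = 22003.
Overall proportion = Σ (Nₕ/N)·p̂ₕ.
Σ Nₕp̂ₕ = 1135.16 + 1764.997 + 846.75 = 3746.907.
3746.907 / 22003 = 0.170291... → 0.1703.

0.1703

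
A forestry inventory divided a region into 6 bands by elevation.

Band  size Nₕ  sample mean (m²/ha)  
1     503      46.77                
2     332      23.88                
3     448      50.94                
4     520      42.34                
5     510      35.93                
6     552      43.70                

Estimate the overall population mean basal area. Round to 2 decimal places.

41.44

N = 2865; weights Wₕ = Nₕ/N = (0.1756, 0.1159, 0.1564, 0.1815, 0.1780, 0.1927).
x̄_st = Σ Wₕ·x̄ₕ = 0.1756·46.77 + 0.1159·23.88 + 0.1564·50.94 + 0.1815·42.34 + 0.1780·35.93 + 0.1927·43.70 ≈ 41.4444...
→ 41.44.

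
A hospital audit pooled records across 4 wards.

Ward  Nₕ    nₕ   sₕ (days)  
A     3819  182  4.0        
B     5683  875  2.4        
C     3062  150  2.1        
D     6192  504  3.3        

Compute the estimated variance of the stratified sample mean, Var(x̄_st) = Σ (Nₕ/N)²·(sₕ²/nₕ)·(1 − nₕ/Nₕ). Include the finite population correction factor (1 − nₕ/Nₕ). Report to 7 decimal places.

N = 18756; Wₕ = Nₕ/N.
ward A: (3819/18756)²·4.0²/182·(1 − 182/3819) = 0.0034710519
ward B: (5683/18756)²·2.4²/875·(1 − 875/5683) = 0.0005113004
ward C: (3062/18756)²·2.1²/150·(1 − 150/3062) = 0.0007451839
ward D: (6192/18756)²·3.3²/504·(1 − 504/6192) = 0.0021632536
Sum = 0.0068907897 → 0.0068908.

0.0068908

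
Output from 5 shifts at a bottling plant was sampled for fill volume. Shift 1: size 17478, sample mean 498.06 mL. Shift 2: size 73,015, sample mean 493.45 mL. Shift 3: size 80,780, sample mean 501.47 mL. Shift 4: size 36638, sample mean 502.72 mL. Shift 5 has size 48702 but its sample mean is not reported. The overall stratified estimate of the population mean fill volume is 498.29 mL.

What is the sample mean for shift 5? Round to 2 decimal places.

N = 17478 + 73015 + 80780 + 36638 + 48702 = 256613.
Overall total = μ·N = 498.29·256613 = 127867691.77.
Subtract the known strata: 17478·498.06 + 73015·493.45 + 80780·501.47 + 36638·502.72 = 103661746.39.
Remaining total for shift 5: 127867691.77 − 103661746.39 = 24205945.38.
Divide by its size: 24205945.38 / 48702 = 497.0216... → 497.02.

497.02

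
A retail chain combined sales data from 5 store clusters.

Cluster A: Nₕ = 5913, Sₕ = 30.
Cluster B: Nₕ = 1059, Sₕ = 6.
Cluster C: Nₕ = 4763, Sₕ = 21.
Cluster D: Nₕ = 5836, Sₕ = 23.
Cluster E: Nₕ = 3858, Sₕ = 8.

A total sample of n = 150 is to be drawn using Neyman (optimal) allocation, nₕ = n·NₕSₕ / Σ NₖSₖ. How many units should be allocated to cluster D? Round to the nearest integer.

A: NₕSₕ = 5913·30 = 177390
B: NₕSₕ = 1059·6 = 6354
C: NₕSₕ = 4763·21 = 100023
D: NₕSₕ = 5836·23 = 134228
E: NₕSₕ = 3858·8 = 30864
Σ NₕSₕ = 448859.
n_D = 150·134228/448859 = 44.856... → 45.

45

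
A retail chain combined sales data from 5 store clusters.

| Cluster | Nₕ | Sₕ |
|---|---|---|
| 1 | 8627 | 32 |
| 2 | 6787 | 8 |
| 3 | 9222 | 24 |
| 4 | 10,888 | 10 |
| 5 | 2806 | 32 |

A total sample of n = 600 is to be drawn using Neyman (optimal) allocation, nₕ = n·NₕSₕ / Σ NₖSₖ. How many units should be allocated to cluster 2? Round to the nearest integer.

43

Σ NₕSₕ = 8627·32 + 6787·8 + 9222·24 + 10888·10 + 2806·32 = 750360.
Share for 2: 54296/750360 = 0.07236.
n_2 = 600 × 0.07236 = 43.416... → 43.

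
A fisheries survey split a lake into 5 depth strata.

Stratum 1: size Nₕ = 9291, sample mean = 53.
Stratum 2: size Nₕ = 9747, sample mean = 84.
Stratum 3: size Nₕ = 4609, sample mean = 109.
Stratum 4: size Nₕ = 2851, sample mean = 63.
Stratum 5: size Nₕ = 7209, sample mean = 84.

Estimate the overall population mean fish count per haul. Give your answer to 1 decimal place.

N = 9291 + 9747 + 4609 + 2851 + 7209 = 33707.
Overall mean = Σ (Nₕ/N)·x̄ₕ — weight by population share, not a simple average.
Σ Nₕx̄ₕ = 9291·53 + 9747·84 + 4609·109 + 2851·63 + 7209·84 = 492423 + 818748 + 502381 + 179613 + 605556 = 2598721.
Divide by N: 2598721 / 33707 = 77.097... → 77.1.

77.1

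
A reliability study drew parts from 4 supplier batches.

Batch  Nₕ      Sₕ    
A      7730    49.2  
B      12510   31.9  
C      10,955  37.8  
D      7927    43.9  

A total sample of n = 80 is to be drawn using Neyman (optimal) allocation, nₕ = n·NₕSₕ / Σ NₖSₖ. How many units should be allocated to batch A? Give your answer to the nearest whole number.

A: NₕSₕ = 7730·49.2 = 380316
B: NₕSₕ = 12510·31.9 = 399069
C: NₕSₕ = 10955·37.8 = 414099
D: NₕSₕ = 7927·43.9 = 347995.3
Σ NₕSₕ = 1541479.3.
n_A = 80·380316/1541479.3 = 19.738... → 20.

20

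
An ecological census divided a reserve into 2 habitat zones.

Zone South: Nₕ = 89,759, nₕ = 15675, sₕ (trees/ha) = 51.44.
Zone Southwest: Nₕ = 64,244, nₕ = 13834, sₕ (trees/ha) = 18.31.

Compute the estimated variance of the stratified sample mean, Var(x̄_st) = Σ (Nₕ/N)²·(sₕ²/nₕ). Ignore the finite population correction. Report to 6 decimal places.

N = 154003; Wₕ = Nₕ/N.
zone South: (89759/154003)²·51.44²/15675 = 0.057344533
zone Southwest: (64244/154003)²·18.31²/13834 = 0.004217312
Sum = 0.061561845 → 0.061562.

0.061562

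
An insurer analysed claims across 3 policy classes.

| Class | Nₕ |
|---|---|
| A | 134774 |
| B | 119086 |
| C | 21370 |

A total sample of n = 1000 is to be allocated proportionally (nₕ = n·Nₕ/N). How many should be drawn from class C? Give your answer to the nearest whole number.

N = 134774 + 119086 + 21370 = 275230.
n_C = 1000·21370/275230 = 77.644... → 78.

78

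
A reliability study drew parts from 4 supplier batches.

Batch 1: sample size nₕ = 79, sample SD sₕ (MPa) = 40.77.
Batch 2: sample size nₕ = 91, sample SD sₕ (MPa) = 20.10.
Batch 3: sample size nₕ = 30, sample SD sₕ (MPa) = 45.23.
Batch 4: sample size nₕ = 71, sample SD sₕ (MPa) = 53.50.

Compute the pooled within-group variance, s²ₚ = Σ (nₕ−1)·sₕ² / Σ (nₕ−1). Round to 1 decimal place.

1594.4

Degrees of freedom: 78 + 90 + 29 + 70 = 267.
Σ(nₕ−1)sₕ² = 78·1662.1929 + 90·404.01 + 29·2045.7529 + 70·2862.25 = 425696.2803.
s²ₚ = 425696.2803 / 267 = 1594.368... → 1594.4.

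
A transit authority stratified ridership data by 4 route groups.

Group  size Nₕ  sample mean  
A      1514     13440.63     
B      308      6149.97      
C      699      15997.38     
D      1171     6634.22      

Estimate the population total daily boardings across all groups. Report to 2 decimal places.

Estimate total by summing Nₕ·x̄ₕ over strata.
1514·13440.63 + 308·6149.97 + 699·15997.38 + 1171·6634.22 = 20349113.82 + 1894190.76 + 11182168.62 + 7768671.62 = 41194144.82.

41194144.82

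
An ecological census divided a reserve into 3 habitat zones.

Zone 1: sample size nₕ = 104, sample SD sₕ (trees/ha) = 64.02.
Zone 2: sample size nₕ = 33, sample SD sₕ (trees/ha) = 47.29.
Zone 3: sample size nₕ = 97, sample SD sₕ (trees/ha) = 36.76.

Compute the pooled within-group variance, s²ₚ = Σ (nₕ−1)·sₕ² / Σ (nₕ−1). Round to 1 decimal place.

Degrees of freedom: 103 + 32 + 96 = 231.
Σ(nₕ−1)sₕ² = 103·4098.5604 + 32·2236.3441 + 96·1351.2976 = 623439.302.
s²ₚ = 623439.302 / 231 = 2698.871... → 2698.9.

2698.9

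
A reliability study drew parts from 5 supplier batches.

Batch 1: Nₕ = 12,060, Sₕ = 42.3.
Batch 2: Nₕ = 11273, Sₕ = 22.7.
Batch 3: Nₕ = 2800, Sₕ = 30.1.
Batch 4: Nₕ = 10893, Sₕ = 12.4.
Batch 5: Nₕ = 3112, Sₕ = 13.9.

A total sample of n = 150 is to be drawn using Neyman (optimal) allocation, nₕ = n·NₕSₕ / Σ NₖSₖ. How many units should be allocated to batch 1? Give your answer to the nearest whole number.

1: NₕSₕ = 12060·42.3 = 510138
2: NₕSₕ = 11273·22.7 = 255897.1
3: NₕSₕ = 2800·30.1 = 84280
4: NₕSₕ = 10893·12.4 = 135073.2
5: NₕSₕ = 3112·13.9 = 43256.8
Σ NₕSₕ = 1028645.1.
n_1 = 150·510138/1028645.1 = 74.390... → 74.

74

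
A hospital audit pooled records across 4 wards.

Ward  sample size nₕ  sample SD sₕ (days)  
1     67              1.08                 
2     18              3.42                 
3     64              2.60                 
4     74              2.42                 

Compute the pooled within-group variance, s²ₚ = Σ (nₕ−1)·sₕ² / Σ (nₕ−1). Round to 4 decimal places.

1: (67−1)·1.08² = 66·1.1664 = 76.9824
2: (18−1)·3.42² = 17·11.6964 = 198.8388
3: (64−1)·2.60² = 63·6.76 = 425.88
4: (74−1)·2.42² = 73·5.8564 = 427.5172
Numerator = 1129.2184; denominator = Σ(nₕ−1) = 219.
s²ₚ = 1129.2184/219 = 5.156248... → 5.1562.

5.1562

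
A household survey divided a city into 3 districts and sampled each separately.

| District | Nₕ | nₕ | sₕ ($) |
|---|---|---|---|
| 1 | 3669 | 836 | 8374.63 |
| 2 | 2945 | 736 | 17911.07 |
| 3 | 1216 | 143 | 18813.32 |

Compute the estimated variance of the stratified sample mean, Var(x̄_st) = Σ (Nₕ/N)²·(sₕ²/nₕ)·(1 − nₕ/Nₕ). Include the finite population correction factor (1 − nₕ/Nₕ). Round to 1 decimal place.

113149.3

N = 7830. Term for each stratum: Wₕ²sₕ²/nₕ·(1−nₕ/Nₕ).
Var(x̄_st) = 14223.1484 + 46251.1717 + 52675.0092 = 113149.3293 → 113149.3.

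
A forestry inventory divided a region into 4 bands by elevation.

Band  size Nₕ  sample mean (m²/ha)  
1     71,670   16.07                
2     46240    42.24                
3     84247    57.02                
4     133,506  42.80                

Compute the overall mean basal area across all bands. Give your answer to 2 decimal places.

N = 71670 + 46240 + 84247 + 133506 = 335663.
Weight each subgroup mean by Nₕ/N and sum.
Σ Nₕx̄ₕ = 71670·16.07 + 46240·42.24 + 84247·57.02 + 133506·42.80 = 1151736.9 + 1953177.6 + 4803763.94 + 5714056.8 = 13622735.24.
Divide by N: 13622735.24 / 335663 = 40.5846... → 40.58.

40.58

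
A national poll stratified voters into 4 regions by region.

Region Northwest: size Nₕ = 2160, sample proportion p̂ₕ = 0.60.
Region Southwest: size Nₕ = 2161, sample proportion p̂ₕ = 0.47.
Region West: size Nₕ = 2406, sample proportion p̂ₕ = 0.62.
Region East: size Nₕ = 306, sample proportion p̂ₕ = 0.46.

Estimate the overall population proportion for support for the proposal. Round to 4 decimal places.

0.5608

N = 2160 + 2161 + 2406 + 306 = 7033.
Overall proportion = Σ (Nₕ/N)·p̂ₕ.
Σ Nₕp̂ₕ = 1296 + 1015.67 + 1491.72 + 140.76 = 3944.15.
3944.15 / 7033 = 0.560806... → 0.5608.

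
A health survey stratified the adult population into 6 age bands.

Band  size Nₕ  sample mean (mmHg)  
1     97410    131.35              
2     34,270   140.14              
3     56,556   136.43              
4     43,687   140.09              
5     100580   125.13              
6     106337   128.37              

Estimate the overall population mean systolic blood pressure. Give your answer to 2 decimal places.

131.41

x̄_st = (Σ Nₕx̄ₕ) / (Σ Nₕ) = (97410·131.35 + 34270·140.14 + 56556·136.43 + 43687·140.09 + 100580·125.13 + 106337·128.37) / 438840
= 57669504.3 / 438840 = 131.4135... → 131.41.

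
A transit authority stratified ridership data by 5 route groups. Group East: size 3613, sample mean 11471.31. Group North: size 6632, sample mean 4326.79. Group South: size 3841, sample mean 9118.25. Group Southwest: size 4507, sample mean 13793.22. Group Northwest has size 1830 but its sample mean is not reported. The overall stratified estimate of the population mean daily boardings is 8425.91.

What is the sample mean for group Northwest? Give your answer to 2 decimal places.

N = 3613 + 6632 + 3841 + 4507 + 1830 = 20423.
Overall total = μ·N = 8425.91·20423 = 172082359.93.
Subtract the known strata: 3613·11471.31 + 6632·4326.79 + 3841·9118.25 + 4507·13793.22 = 167330355.1.
Remaining total for group Northwest: 172082359.93 − 167330355.1 = 4752004.83.
Divide by its size: 4752004.83 / 1830 = 2596.7240... → 2596.72.

2596.72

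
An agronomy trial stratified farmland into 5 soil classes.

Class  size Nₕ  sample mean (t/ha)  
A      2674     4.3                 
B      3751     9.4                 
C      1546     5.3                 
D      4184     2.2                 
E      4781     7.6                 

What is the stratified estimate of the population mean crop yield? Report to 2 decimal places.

x̄_st = (Σ Nₕx̄ₕ) / (Σ Nₕ) = (2674·4.3 + 3751·9.4 + 1546·5.3 + 4184·2.2 + 4781·7.6) / 16936
= 100491.8 / 16936 = 5.9336... → 5.93.

5.93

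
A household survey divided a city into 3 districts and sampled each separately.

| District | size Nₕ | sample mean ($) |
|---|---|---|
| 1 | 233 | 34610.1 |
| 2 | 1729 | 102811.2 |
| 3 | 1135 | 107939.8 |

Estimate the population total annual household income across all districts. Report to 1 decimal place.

308336391.1

1: 233·34610.1 = 8064153.3
2: 1729·102811.2 = 177760564.8
3: 1135·107939.8 = 122511673
τ̂ = Σ Nₕx̄ₕ = 308336391.1.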